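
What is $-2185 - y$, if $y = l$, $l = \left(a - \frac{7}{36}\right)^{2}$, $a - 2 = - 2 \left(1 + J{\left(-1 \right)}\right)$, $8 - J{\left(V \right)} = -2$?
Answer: $- \frac{3360289}{1296} \approx -2592.8$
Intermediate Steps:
$J{\left(V \right)} = 10$ ($J{\left(V \right)} = 8 - -2 = 8 + 2 = 10$)
$a = -20$ ($a = 2 - 2 \left(1 + 10\right) = 2 - 22 = -20$)
$l = \frac{528529}{1296}$ ($l = \left(-20 - \frac{7}{36}\right)^{2} = \left(- \frac{727}{36}\right)^{2} = \frac{528529}{1296} \approx 407.82$)
$y = \frac{528529}{1296} \approx 407.82$
$-2185 - y = -2185 - \frac{528529}{1296} = - \frac{3360289}{1296}$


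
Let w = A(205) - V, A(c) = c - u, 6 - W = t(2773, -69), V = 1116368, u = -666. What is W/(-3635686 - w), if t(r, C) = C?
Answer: -25/840063 ≈ -2.9760e-5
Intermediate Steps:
W = 75 (W = 6 - 1*(-69) = 6 + 69 = 75)
A(c) = 666 + c (A(c) = c - 1*(-666) = c + 666 = 666 + c)
w = -1115497 (w = (666 + 205) - 1*1116368 = 871 - 1116368 = -1115497)
W/(-3635686 - w) = 75/(-3635686 - 1*(-1115497)) = 75/(-3635686 + 1115497) = 75/(-2520189) = 75*(-1/2520189) = -25/840063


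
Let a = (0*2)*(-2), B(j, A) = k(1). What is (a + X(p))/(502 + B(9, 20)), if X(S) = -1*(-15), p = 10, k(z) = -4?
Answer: 5/166 ≈ 0.030120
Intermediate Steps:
B(j, A) = -4
X(S) = 15
a = 0 (a = 0*(-2) = 0)
(a + X(p))/(502 + B(9, 20)) = (0 + 15)/(502 - 4) = 15/498 = (1/498)*15 = 5/166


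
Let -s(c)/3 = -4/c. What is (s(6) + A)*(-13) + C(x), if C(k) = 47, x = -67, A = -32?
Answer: 437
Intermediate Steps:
s(c) = 12/c (s(c) = -(-12)/c = 12/c)
(s(6) + A)*(-13) + C(x) = (12/6 - 32)*(-13) + 47 = (12*(⅙) - 32)*(-13) + 47 = (2 - 32)*(-13) + 47 = -30*(-13) + 47 = 390 + 47 = 437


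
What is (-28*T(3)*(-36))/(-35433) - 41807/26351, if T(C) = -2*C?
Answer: -146886287/103743887 ≈ -1.4159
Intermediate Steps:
(-28*T(3)*(-36))/(-35433) - 41807/26351 = (-(-56)*3*(-36))/(-35433) - 41807/26351 = (-28*(-6)*(-36))*(-1/35433) - 41807*1/26351 = (168*(-36))*(-1/35433) - 41807/26351 = -6048*(-1/35433) - 41807/26351 = 672/3937 - 41807/26351 = -146886287/103743887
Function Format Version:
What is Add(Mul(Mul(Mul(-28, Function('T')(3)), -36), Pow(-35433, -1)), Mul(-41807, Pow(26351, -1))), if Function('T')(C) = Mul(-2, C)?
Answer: Rational(-146886287, 103743887) ≈ -1.4159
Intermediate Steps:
Add(Mul(Mul(Mul(-28, Function('T')(3)), -36), Pow(-35433, -1)), Mul(-41807, Pow(26351, -1))) = Add(Mul(Mul(Mul(-28, Mul(-2, 3)), -36), Pow(-35433, -1)), Mul(-41807, Pow(26351, -1))) = Add(Mul(Mul(Mul(-28, -6), -36), Rational(-1, 35433)), Mul(-41807, Rational(1, 26351))) = Add(Mul(Mul(168, -36), Rational(-1, 35433)), Rational(-41807, 26351)) = Add(Mul(-6048, Rational(-1, 35433)), Rational(-41807, 26351)) = Add(Rational(672, 3937), Rational(-41807, 26351)) = Rational(-146886287, 103743887)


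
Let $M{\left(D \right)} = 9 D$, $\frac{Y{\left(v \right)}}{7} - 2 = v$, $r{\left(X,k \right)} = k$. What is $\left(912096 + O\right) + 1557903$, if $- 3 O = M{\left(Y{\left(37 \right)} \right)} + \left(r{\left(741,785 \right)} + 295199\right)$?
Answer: $\frac{7111556}{3} \approx 2.3705 \cdot 10^{6}$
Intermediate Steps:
$Y{\left(v \right)} = 14 + 7 v$
$O = - \frac{298441}{3}$ ($O = - \frac{9 \left(14 + 7 \cdot 37\right) + \left(785 + 295199\right)}{3} = - \frac{9 \left(14 + 259\right) + 295984}{3} = - \frac{9 \cdot 273 + 295984}{3} = - \frac{2457 + 295984}{3} = \left(- \frac{1}{3}\right) 298441 = - \frac{298441}{3} \approx -99480.0$)
$\left(912096 + O\right) + 1557903 = \left(912096 - \frac{298441}{3}\right) + 1557903 = \frac{2437847}{3} + 1557903 = \frac{7111556}{3}$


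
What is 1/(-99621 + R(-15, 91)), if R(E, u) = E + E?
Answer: -1/99651 ≈ -1.0035e-5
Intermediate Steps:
R(E, u) = 2*E
1/(-99621 + R(-15, 91)) = 1/(-99621 + 2*(-15)) = 1/(-99621 - 30) = 1/(-99651) = -1/99651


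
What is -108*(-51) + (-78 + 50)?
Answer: 5480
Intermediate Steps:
-108*(-51) + (-78 + 50) = 5508 - 28 = 5480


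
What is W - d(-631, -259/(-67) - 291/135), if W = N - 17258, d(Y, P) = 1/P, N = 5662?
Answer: -59791991/5156 ≈ -11597.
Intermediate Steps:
W = -11596 (W = 5662 - 17258 = -11596)
W - d(-631, -259/(-67) - 291/135) = -11596 - 1/(-259/(-67) - 291/135) = -11596 - 1/(-259*(-1/67) - 291*1/135) = -11596 - 1/(259/67 - 97/45) = -11596 - 1/5156/3015 = -11596 - 1*3015/5156 = -11596 - 3015/5156 = -59791991/5156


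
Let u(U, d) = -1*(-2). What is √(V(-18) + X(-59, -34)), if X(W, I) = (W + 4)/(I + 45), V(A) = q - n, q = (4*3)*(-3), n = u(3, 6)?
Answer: I*√43 ≈ 6.5574*I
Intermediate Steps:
u(U, d) = 2
n = 2
q = -36 (q = 12*(-3) = -36)
V(A) = -38 (V(A) = -36 - 1*2 = -36 - 2 = -38)
X(W, I) = (4 + W)/(45 + I)
√(V(-18) + X(-59, -34)) = √(-38 + (4 - 59)/(45 - 34)) = √(-38 - 55/11) = √(-38 + (1/11)*(-55)) = √(-38 - 5) = √(-43) = I*√43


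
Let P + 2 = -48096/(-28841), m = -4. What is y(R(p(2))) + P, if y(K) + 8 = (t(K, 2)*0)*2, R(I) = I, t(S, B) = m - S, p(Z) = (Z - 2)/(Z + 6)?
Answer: -240314/28841 ≈ -8.3324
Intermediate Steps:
P = -9586/28841 (P = -2 - 48096/(-28841) = -2 - 48096*(-1/28841) = -2 + 48096/28841 = -9586/28841 ≈ -0.33237)
p(Z) = (-2 + Z)/(6 + Z)
t(S, B) = -4 - S
y(K) = -8 (y(K) = -8 + ((-4 - K)*0)*2 = -8 + 0*2 = -8 + 0 = -8)
y(R(p(2))) + P = -8 - 9586/28841 = -240314/28841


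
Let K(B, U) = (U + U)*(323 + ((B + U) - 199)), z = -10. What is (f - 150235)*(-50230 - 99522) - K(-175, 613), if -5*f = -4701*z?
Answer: 23905271012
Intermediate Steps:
f = -9402 (f = -(-4701)*(-10)/5 = -1/5*47010 = -9402)
K(B, U) = 2*U*(124 + B + U) (K(B, U) = (2*U)*(323 + (-199 + B + U)) = (2*U)*(124 + B + U) = 2*U*(124 + B + U))
(f - 150235)*(-50230 - 99522) - K(-175, 613) = (-9402 - 150235)*(-50230 - 99522) - 2*613*(124 - 175 + 613) = -159637*(-149752) - 2*613*562 = 23905960024 - 1*689012 = 23905960024 - 689012 = 23905271012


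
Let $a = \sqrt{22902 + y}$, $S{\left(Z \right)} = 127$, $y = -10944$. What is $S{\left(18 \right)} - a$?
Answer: $127 - \sqrt{11958} \approx 17.647$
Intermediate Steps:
$a = \sqrt{11958}$ ($a = \sqrt{22902 - 10944} = \sqrt{11958} \approx 109.35$)
$S{\left(18 \right)} - a = 127 - \sqrt{11958}$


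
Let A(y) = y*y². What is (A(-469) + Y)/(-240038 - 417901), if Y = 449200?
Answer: 34237503/219313 ≈ 156.11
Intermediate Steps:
A(y) = y³
(A(-469) + Y)/(-240038 - 417901) = ((-469)³ + 449200)/(-240038 - 417901) = (-103161709 + 449200)/(-657939) = -102712509*(-1/657939) = 34237503/219313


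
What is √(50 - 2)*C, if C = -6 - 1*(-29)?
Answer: 92*√3 ≈ 159.35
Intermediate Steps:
C = 23 (C = -6 + 29 = 23)
√(50 - 2)*C = √(50 - 2)*23 = √48*23 = (4*√3)*23 = 92*√3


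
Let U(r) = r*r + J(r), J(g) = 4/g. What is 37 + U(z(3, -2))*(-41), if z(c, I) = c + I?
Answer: -168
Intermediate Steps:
z(c, I) = I + c
U(r) = r² + 4/r (U(r) = r*r + 4/r = r² + 4/r)
37 + U(z(3, -2))*(-41) = 37 + ((4 + (-2 + 3)³)/(-2 + 3))*(-41) = 37 + ((4 + 1³)/1)*(-41) = 37 + (1*(4 + 1))*(-41) = 37 + (1*5)*(-41) = 37 + 5*(-41) = 37 - 205 = -168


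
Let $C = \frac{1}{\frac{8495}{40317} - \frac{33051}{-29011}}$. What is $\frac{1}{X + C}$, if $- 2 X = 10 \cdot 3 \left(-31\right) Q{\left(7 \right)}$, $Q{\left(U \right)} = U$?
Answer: $\frac{1578965612}{5140702703547} \approx 0.00030715$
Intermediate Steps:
$C = \frac{1169636487}{1578965612}$ ($C = \frac{1}{8495 \cdot \frac{1}{40317} - - \frac{33051}{29011}} = \frac{1}{\frac{8495}{40317} + \frac{33051}{29011}} = \frac{1}{\frac{1578965612}{1169636487}} = \frac{1169636487}{1578965612} \approx 0.74076$)
$X = 3255$ ($X = - \frac{10 \cdot 3 \left(-31\right) 7}{2} = - \frac{30 \left(-31\right) 7}{2} = - \frac{\left(-930\right) 7}{2} = \left(- \frac{1}{2}\right) \left(-6510\right) = 3255$)
$\frac{1}{X + C} = \frac{1}{3255 + \frac{1169636487}{1578965612}} = \frac{1}{\frac{5140702703547}{1578965612}} = \frac{1578965612}{5140702703547}$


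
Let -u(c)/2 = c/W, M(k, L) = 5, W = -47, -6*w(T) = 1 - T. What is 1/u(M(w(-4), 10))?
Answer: 47/10 ≈ 4.7000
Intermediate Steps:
w(T) = -⅙ + T/6 (w(T) = -(1 - T)/6 = -⅙ + T/6)
u(c) = 2*c/47 (u(c) = -2*c/(-47) = -2*c*(-1)/47 = -(-2)*c/47 = 2*c/47)
1/u(M(w(-4), 10)) = 1/((2/47)*5) = 1/(10/47) = 47/10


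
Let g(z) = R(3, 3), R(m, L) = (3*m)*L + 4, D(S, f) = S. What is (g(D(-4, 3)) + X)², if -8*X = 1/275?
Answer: 4651103601/4840000 ≈ 960.97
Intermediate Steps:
R(m, L) = 4 + 3*L*m (R(m, L) = 3*L*m + 4 = 4 + 3*L*m)
g(z) = 31 (g(z) = 4 + 3*3*3 = 4 + 27 = 31)
X = -1/2200 (X = -⅛/275 = -⅛*1/275 = -1/2200 ≈ -0.00045455)
(g(D(-4, 3)) + X)² = (31 - 1/2200)² = (68199/2200)² = 4651103601/4840000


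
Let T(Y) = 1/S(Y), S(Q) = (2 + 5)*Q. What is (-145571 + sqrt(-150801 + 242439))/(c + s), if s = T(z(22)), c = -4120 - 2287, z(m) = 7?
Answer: 7132979/313942 - 147*sqrt(10182)/313942 ≈ 22.673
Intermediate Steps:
S(Q) = 7*Q
c = -6407
T(Y) = 1/(7*Y)
s = 1/49 (s = (1/7)/7 = (1/7)*(1/7) = 1/49 ≈ 0.020408)
(-145571 + sqrt(-150801 + 242439))/(c + s) = (-145571 + sqrt(-150801 + 242439))/(-6407 + 1/49) = (-145571 + sqrt(91638))/(-313942/49) = (-145571 + 3*sqrt(10182))*(-49/313942) = 7132979/313942 - 147*sqrt(10182)/313942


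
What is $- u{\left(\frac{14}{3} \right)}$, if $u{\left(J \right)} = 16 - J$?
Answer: $- \frac{34}{3} \approx -11.333$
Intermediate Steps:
$- u{\left(\frac{14}{3} \right)} = - (16 - \frac{14}{3}) = \left(-1\right) \frac{34}{3} = - \frac{34}{3}$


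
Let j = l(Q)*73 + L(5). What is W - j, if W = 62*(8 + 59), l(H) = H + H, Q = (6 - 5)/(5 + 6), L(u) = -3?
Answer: 45581/11 ≈ 4143.7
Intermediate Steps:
Q = 1/11 ≈ 0.090909
l(H) = 2*H
j = 113/11 (j = (2*(1/11))*73 - 3 = (2/11)*73 - 3 = 146/11 - 3 = 113/11 ≈ 10.273)
W = 4154 (W = 62*67 = 4154)
W - j = 4154 - 1*113/11 = 4154 - 113/11 = 45581/11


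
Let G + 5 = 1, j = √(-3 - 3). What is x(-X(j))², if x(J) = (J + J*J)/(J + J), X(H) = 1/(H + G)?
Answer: (10*√6 + 19*I)/(8*(4*√6 + 5*I)) ≈ 0.34607 + 0.065792*I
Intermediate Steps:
j = I*√6 (j = √(-6) = I*√6 ≈ 2.4495*I)
G = -4 (G = -5 + 1 = -4)
X(H) = 1/(-4 + H) (X(H) = 1/(H - 4) = 1/(-4 + H))
x(J) = (J + J²)/(2*J) (x(J) = (J + J²)/((2*J)) = (J + J²)*(1/(2*J)) = (J + J²)/(2*J))
x(-X(j))² = (½ + (-1/(-4 + I*√6))/2)² = (½ - 1/(2*(-4 + I*√6)))²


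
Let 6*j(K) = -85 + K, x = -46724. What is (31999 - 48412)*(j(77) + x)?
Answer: 766902896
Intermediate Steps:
j(K) = -85/6 + K/6 (j(K) = (-85 + K)/6 = -85/6 + K/6)
(31999 - 48412)*(j(77) + x) = (31999 - 48412)*((-85/6 + (⅙)*77) - 46724) = -16413*((-85/6 + 77/6) - 46724) = -16413*(-4/3 - 46724) = -16413*(-140176/3) = 766902896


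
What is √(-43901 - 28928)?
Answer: I*√72829 ≈ 269.87*I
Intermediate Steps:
√(-43901 - 28928) = √(-72829) = I*√72829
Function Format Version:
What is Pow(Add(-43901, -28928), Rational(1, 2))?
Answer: Mul(I, Pow(72829, Rational(1, 2))) ≈ Mul(269.87, I)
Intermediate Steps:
Pow(Add(-43901, -28928), Rational(1, 2)) = Pow(-72829, Rational(1, 2)) = Mul(I, Pow(72829, Rational(1, 2)))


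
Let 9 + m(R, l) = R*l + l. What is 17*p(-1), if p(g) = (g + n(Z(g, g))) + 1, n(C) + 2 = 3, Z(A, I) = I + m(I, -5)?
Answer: 17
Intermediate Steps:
m(R, l) = -9 + l + R*l (m(R, l) = -9 + (R*l + l) = -9 + (l + R*l) = -9 + l + R*l)
Z(A, I) = -14 - 4*I (Z(A, I) = I + (-9 - 5 + I*(-5)) = I + (-9 - 5 - 5*I) = I + (-14 - 5*I) = -14 - 4*I)
n(C) = 1 (n(C) = -2 + 3 = 1)
p(g) = 2 + g (p(g) = (g + 1) + 1 = (1 + g) + 1 = 2 + g)
17*p(-1) = 17*(2 - 1) = 17*1 = 17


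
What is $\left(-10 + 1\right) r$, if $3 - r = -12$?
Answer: $-135$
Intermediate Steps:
$r = 15$ ($r = 3 - -12 = 3 + 12 = 15$)
$\left(-10 + 1\right) r = \left(-10 + 1\right) 15 = \left(-9\right) 15 = -135$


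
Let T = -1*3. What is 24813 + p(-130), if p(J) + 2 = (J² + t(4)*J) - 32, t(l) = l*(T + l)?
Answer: 41159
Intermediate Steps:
T = -3
t(l) = l*(-3 + l)
p(J) = -34 + J² + 4*J (p(J) = -2 + ((J² + (4*(-3 + 4))*J) - 32) = -2 + ((J² + (4*1)*J) - 32) = -2 + ((J² + 4*J) - 32) = -2 + (-32 + J² + 4*J) = -34 + J² + 4*J)
24813 + p(-130) = 24813 + (-34 + (-130)² + 4*(-130)) = 24813 + (-34 + 16900 - 520) = 24813 + 16346 = 41159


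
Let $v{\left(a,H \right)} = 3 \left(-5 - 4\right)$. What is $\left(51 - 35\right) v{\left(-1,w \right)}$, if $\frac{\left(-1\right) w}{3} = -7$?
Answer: $-432$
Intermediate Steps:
$w = 21$ ($w = \left(-3\right) \left(-7\right) = 21$)
$v{\left(a,H \right)} = -27$ ($v{\left(a,H \right)} = 3 \left(-9\right) = -27$)
$\left(51 - 35\right) v{\left(-1,w \right)} = \left(51 - 35\right) \left(-27\right) = 16 \left(-27\right) = -432$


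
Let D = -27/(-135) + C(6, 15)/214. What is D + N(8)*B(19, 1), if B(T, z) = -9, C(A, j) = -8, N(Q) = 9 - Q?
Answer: -4728/535 ≈ -8.8374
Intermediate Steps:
D = 87/535 (D = -27/(-135) - 8/214 = -27*(-1/135) - 8*1/214 = ⅕ - 4/107 = 87/535 ≈ 0.16262)
D + N(8)*B(19, 1) = 87/535 + (9 - 1*8)*(-9) = 87/535 + (9 - 8)*(-9) = 87/535 + 1*(-9) = 87/535 - 9 = -4728/535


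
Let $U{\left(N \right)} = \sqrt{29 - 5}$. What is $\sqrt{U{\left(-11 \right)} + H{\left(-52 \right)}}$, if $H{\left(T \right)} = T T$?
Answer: $\sqrt{2704 + 2 \sqrt{6}} \approx 52.047$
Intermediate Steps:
$H{\left(T \right)} = T^{2}$
$U{\left(N \right)} = 2 \sqrt{6}$ ($U{\left(N \right)} = \sqrt{24} = 2 \sqrt{6}$)
$\sqrt{U{\left(-11 \right)} + H{\left(-52 \right)}} = \sqrt{2 \sqrt{6} + \left(-52\right)^{2}} = \sqrt{2 \sqrt{6} + 2704} = \sqrt{2704 + 2 \sqrt{6}}$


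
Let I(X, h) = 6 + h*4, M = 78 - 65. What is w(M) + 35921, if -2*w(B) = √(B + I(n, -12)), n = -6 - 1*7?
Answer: 35921 - I*√29/2 ≈ 35921.0 - 2.6926*I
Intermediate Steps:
M = 13
n = -13 (n = -6 - 7 = -13)
I(X, h) = 6 + 4*h
w(B) = -√(-42 + B)/2 (w(B) = -√(B + (6 + 4*(-12)))/2 = -√(B + (6 - 48))/2 = -√(B - 42)/2 = -√(-42 + B)/2)
w(M) + 35921 = -√(-42 + 13)/2 + 35921 = -I*√29/2 + 35921 = 35921 - I*√29/2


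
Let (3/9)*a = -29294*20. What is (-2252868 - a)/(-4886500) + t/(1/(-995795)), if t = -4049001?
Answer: 4925561399265065682/1221625 ≈ 4.0320e+12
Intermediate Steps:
a = -1757640 (a = 3*(-29294*20) = 3*(-585880) = -1757640)
(-2252868 - a)/(-4886500) + t/(1/(-995795)) = (-2252868 - 1*(-1757640))/(-4886500) - 4049001/(1/(-995795)) = (-2252868 + 1757640)*(-1/4886500) - 4049001/(-1/995795) = -495228*(-1/4886500) - 4049001*(-995795) = 123807/1221625 + 4031974950795 = 4925561399265065682/1221625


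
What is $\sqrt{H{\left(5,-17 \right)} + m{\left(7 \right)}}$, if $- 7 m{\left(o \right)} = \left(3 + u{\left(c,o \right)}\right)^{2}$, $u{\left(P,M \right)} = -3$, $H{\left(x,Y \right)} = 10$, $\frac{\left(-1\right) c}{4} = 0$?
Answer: $\sqrt{10} \approx 3.1623$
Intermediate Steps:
$c = 0$ ($c = \left(-4\right) 0 = 0$)
$m{\left(o \right)} = 0$ ($m{\left(o \right)} = - \frac{\left(3 - 3\right)^{2}}{7} = - \frac{0^{2}}{7} = \left(- \frac{1}{7}\right) 0 = 0$)
$\sqrt{H{\left(5,-17 \right)} + m{\left(7 \right)}} = \sqrt{10 + 0} = \sqrt{10}$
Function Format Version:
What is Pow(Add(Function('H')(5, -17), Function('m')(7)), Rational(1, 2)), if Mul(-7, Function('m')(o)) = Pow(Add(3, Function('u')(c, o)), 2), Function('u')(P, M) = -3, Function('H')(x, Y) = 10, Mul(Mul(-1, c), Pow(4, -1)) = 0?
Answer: Pow(10, Rational(1, 2)) ≈ 3.1623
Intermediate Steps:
c = 0 (c = Mul(-4, 0) = 0)
Function('m')(o) = 0 (Function('m')(o) = Mul(Rational(-1, 7), Pow(Add(3, -3), 2)) = Mul(Rational(-1, 7), Pow(0, 2)) = Mul(Rational(-1, 7), 0) = 0)
Pow(Add(Function('H')(5, -17), Function('m')(7)), Rational(1, 2)) = Pow(Add(10, 0), Rational(1, 2)) = Pow(10, Rational(1, 2))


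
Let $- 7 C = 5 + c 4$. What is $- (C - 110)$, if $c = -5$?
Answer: $\frac{755}{7} \approx 107.86$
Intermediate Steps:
$C = \frac{15}{7}$ ($C = - \frac{5 - 20}{7} = \left(- \frac{1}{7}\right) \left(-15\right) = \frac{15}{7} \approx 2.1429$)
$- (C - 110) = - (\frac{15}{7} - 110) = \left(-1\right) \left(- \frac{755}{7}\right) = \frac{755}{7}$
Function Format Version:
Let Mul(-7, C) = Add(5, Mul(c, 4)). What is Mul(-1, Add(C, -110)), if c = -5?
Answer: Rational(755, 7) ≈ 107.86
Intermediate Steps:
C = Rational(15, 7) (C = Mul(Rational(-1, 7), Add(5, Mul(-5, 4))) = Mul(Rational(-1, 7), Add(5, -20)) = Mul(Rational(-1, 7), -15) = Rational(15, 7) ≈ 2.1429)
Mul(-1, Add(C, -110)) = Mul(-1, Add(Rational(15, 7), -110)) = Mul(-1, Rational(-755, 7)) = Rational(755, 7)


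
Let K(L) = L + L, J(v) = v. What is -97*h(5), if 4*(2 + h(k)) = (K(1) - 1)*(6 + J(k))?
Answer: -291/4 ≈ -72.750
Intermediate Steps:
K(L) = 2*L
h(k) = -1/2 + k/4 (h(k) = -2 + ((2*1 - 1)*(6 + k))/4 = -2 + ((2 - 1)*(6 + k))/4 = -2 + (1*(6 + k))/4 = -2 + (6 + k)/4 = -2 + (3/2 + k/4) = -1/2 + k/4)
-97*h(5) = -97*(-1/2 + (1/4)*5) = -97*(-1/2 + 5/4) = -97*3/4 = -291/4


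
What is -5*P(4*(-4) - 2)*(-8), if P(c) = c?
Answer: -720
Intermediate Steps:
-5*P(4*(-4) - 2)*(-8) = -5*(4*(-4) - 2)*(-8) = -5*(-16 - 2)*(-8) = -5*(-18)*(-8) = 90*(-8) = -720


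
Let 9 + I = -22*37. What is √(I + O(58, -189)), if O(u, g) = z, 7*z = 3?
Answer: I*√40306/7 ≈ 28.681*I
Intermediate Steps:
z = 3/7 (z = (⅐)*3 = 3/7 ≈ 0.42857)
O(u, g) = 3/7
I = -823 (I = -9 - 22*37 = -9 - 814 = -823)
√(I + O(58, -189)) = √(-823 + 3/7) = √(-5758/7) = I*√40306/7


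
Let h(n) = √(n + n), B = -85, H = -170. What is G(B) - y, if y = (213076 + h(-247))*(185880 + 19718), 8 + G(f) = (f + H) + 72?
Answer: -43807999639 - 205598*I*√494 ≈ -4.3808e+10 - 4.5696e+6*I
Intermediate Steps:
h(n) = √2*√n (h(n) = √(2*n) = √2*√n)
G(f) = -106 + f (G(f) = -8 + ((f - 170) + 72) = -8 + ((-170 + f) + 72) = -8 + (-98 + f) = -106 + f)
y = 43807999448 + 205598*I*√494 (y = (213076 + √2*√(-247))*(185880 + 19718) = (213076 + √2*(I*√247))*205598 = (213076 + I*√494)*205598 = 43807999448 + 205598*I*√494 ≈ 4.3808e+10 + 4.5696e+6*I)
G(B) - y = (-106 - 85) - (43807999448 + 205598*I*√494) = -191 + (-43807999448 - 205598*I*√494) = -43807999639 - 205598*I*√494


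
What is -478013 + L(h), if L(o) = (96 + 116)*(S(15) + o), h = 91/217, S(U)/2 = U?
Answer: -14618487/31 ≈ -4.7156e+5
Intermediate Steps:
S(U) = 2*U
h = 13/31 (h = 91*(1/217) = 13/31 ≈ 0.41935)
L(o) = 6360 + 212*o (L(o) = (96 + 116)*(2*15 + o) = 212*(30 + o) = 6360 + 212*o)
-478013 + L(h) = -478013 + (6360 + 212*(13/31)) = -478013 + (6360 + 2756/31) = -478013 + 199916/31 = -14618487/31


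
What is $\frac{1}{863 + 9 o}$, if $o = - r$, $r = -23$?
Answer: $\frac{1}{1070} \approx 0.00093458$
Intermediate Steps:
$o = 23$ ($o = \left(-1\right) \left(-23\right) = 23$)
$\frac{1}{863 + 9 o} = \frac{1}{863 + 9 \cdot 23} = \frac{1}{863 + 207} = \frac{1}{1070}$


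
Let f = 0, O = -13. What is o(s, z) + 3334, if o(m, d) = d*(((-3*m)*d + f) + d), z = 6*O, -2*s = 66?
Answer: 611734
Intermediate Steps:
s = -33 (s = -1/2*66 = -33)
z = -78 (z = 6*(-13) = -78)
o(m, d) = d*(d - 3*d*m) (o(m, d) = d*(((-3*m)*d + 0) + d) = d*((-3*d*m + 0) + d) = d*(-3*d*m + d) = d*(d - 3*d*m))
o(s, z) + 3334 = (-78)**2*(1 - 3*(-33)) + 3334 = 6084*(1 + 99) + 3334 = 6084*100 + 3334 = 608400 + 3334 = 611734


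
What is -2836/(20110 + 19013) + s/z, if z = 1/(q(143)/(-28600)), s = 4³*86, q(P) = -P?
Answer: 26845724/978075 ≈ 27.448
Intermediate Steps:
s = 5504 (s = 64*86 = 5504)
z = 200 (z = 1/(-1*143/(-28600)) = 1/(-143*(-1/28600)) = 1/(1/200) = 200)
-2836/(20110 + 19013) + s/z = -2836/(20110 + 19013) + 5504/200 = -2836/39123 + 5504*(1/200) = -2836*1/39123 + 688/25 = -2836/39123 + 688/25 = 26845724/978075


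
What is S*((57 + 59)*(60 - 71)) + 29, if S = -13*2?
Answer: 33205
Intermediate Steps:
S = -26
S*((57 + 59)*(60 - 71)) + 29 = -26*(57 + 59)*(60 - 71) + 29 = -3016*(-11) + 29 = -26*(-1276) + 29 = 33176 + 29 = 33205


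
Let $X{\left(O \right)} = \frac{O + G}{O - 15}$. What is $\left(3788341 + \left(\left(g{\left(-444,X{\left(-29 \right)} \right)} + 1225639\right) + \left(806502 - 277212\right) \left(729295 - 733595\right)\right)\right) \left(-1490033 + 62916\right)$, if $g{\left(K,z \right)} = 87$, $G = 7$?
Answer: $3240886994544161$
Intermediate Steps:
$X{\left(O \right)} = \frac{7 + O}{-15 + O}$ ($X{\left(O \right)} = \frac{O + 7}{O - 15} = \frac{7 + O}{-15 + O}$)
$\left(3788341 + \left(\left(g{\left(-444,X{\left(-29 \right)} \right)} + 1225639\right) + \left(806502 - 277212\right) \left(729295 - 733595\right)\right)\right) \left(-1490033 + 62916\right) = \left(3788341 + \left(\left(87 + 1225639\right) + \left(806502 - 277212\right) \left(729295 - 733595\right)\right)\right) \left(-1490033 + 62916\right) = \left(3788341 + \left(1225726 + 529290 \left(-4300\right)\right)\right) \left(-1427117\right) = \left(3788341 + \left(1225726 - 2275947000\right)\right) \left(-1427117\right) = \left(3788341 - 2274721274\right) \left(-1427117\right) = \left(-2270932933\right) \left(-1427117\right) = 3240886994544161$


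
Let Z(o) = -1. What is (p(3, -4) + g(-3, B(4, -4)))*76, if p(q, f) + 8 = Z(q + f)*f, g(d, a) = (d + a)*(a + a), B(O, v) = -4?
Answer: 3952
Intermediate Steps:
g(d, a) = 2*a*(a + d) (g(d, a) = (a + d)*(2*a) = 2*a*(a + d))
p(q, f) = -8 - f
(p(3, -4) + g(-3, B(4, -4)))*76 = ((-8 - 1*(-4)) + 2*(-4)*(-4 - 3))*76 = ((-8 + 4) + 2*(-4)*(-7))*76 = (-4 + 56)*76 = 52*76 = 3952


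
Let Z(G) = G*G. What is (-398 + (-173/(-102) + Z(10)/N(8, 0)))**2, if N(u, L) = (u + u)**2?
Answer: 1669938492121/10653696 ≈ 1.5675e+5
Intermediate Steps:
Z(G) = G**2
N(u, L) = 4*u**2 (N(u, L) = (2*u)**2 = 4*u**2)
(-398 + (-173/(-102) + Z(10)/N(8, 0)))**2 = (-398 + (-173/(-102) + 10**2/((4*8**2))))**2 = (-398 + (-173*(-1/102) + 100/((4*64))))**2 = (-398 + (173/102 + 100/256))**2 = (-398 + (173/102 + 100*(1/256)))**2 = (-398 + (173/102 + 25/64))**2 = (-398 + 6811/3264)**2 = (-1292261/3264)**2 = 1669938492121/10653696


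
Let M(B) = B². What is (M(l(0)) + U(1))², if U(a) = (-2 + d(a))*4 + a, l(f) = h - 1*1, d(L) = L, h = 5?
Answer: 169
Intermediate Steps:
l(f) = 4 (l(f) = 5 - 1*1 = 5 - 1 = 4)
U(a) = -8 + 5*a (U(a) = (-2 + a)*4 + a = (-8 + 4*a) + a = -8 + 5*a)
(M(l(0)) + U(1))² = (4² + (-8 + 5*1))² = (16 + (-8 + 5))² = (16 - 3)² = 13² = 169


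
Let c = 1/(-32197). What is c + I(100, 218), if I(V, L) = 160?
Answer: 5151519/32197 ≈ 160.00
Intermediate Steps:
c = -1/32197 ≈ -3.1059e-5
c + I(100, 218) = -1/32197 + 160 = 5151519/32197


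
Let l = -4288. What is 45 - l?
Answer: 4333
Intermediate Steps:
45 - l = 45 - 1*(-4288) = 45 + 4288 = 4333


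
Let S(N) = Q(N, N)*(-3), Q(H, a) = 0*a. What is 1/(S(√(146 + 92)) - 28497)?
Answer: -1/28497 ≈ -3.5091e-5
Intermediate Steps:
Q(H, a) = 0
S(N) = 0 (S(N) = 0*(-3) = 0)
1/(S(√(146 + 92)) - 28497) = 1/(0 - 28497) = 1/(-28497) = -1/28497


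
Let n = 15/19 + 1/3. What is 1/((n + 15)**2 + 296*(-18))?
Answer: -3249/16466111 ≈ -0.00019731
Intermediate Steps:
n = 64/57 (n = 15*(1/19) + 1*(1/3) = 15/19 + 1/3 = 64/57 ≈ 1.1228)
1/((n + 15)**2 + 296*(-18)) = 1/((64/57 + 15)**2 + 296*(-18)) = 1/((919/57)**2 - 5328) = 1/(844561/3249 - 5328) = 1/(-16466111/3249) = -3249/16466111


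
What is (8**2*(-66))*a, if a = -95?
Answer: 401280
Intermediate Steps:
(8**2*(-66))*a = (8**2*(-66))*(-95) = (64*(-66))*(-95) = -4224*(-95) = 401280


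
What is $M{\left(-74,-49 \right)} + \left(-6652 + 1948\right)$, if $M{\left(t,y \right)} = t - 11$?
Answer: $-4789$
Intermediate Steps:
$M{\left(t,y \right)} = -11 + t$ ($M{\left(t,y \right)} = t - 11 = -11 + t$)
$M{\left(-74,-49 \right)} + \left(-6652 + 1948\right) = \left(-11 - 74\right) + \left(-6652 + 1948\right) = -85 - 4704 = -4789$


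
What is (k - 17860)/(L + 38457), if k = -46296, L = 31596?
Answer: -64156/70053 ≈ -0.91582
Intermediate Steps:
(k - 17860)/(L + 38457) = (-46296 - 17860)/(31596 + 38457) = -64156/70053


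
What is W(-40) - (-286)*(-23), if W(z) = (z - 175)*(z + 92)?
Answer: -17758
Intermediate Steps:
W(z) = (-175 + z)*(92 + z)
W(-40) - (-286)*(-23) = (-16100 + (-40)² - 83*(-40)) - (-286)*(-23) = (-16100 + 1600 + 3320) - 1*6578 = -11180 - 6578 = -17758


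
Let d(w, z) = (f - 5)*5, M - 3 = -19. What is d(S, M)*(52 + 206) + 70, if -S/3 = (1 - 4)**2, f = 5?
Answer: 70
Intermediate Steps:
M = -16 (M = 3 - 19 = -16)
S = -27 (S = -3*(1 - 4)**2 = -3*(-3)**2 = -3*9 = -27)
d(w, z) = 0 (d(w, z) = (5 - 5)*5 = 0*5 = 0)
d(S, M)*(52 + 206) + 70 = 0*(52 + 206) + 70 = 0*258 + 70 = 0 + 70 = 70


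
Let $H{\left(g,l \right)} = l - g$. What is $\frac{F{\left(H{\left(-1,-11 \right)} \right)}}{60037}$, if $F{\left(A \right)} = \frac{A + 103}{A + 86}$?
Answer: $\frac{93}{4562812} \approx 2.0382 \cdot 10^{-5}$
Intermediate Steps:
$F{\left(A \right)} = \frac{103 + A}{86 + A}$
$\frac{F{\left(H{\left(-1,-11 \right)} \right)}}{60037} = \frac{\frac{1}{86 - 10} \left(103 - 10\right)}{60037} = \frac{103 + \left(-11 + 1\right)}{86 + \left(-11 + 1\right)} \frac{1}{60037} = \frac{103 - 10}{86 - 10} \cdot \frac{1}{60037} = \frac{1}{76} \cdot 93 \cdot \frac{1}{60037} = \frac{93}{76} \cdot \frac{1}{60037} = \frac{93}{4562812}$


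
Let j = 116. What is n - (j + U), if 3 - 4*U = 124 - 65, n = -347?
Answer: -449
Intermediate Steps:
U = -14 (U = 3/4 - (124 - 65)/4 = 3/4 - 1/4*59 = 3/4 - 59/4 = -14)
n - (j + U) = -347 - (116 - 14) = -347 - 1*102 = -347 - 102 = -449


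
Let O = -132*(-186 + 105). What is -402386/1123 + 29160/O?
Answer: -4392556/12353 ≈ -355.59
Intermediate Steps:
O = 10692 (O = -132*(-81) = 10692)
-402386/1123 + 29160/O = -402386/1123 + 29160/10692 = -402386*1/1123 + 29160*(1/10692) = -402386/1123 + 30/11 = -4392556/12353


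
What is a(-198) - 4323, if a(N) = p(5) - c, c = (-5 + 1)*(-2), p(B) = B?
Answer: -4326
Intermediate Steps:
c = 8 (c = -4*(-2) = 8)
a(N) = -3 (a(N) = 5 - 1*8 = 5 - 8 = -3)
a(-198) - 4323 = -3 - 4323 = -4326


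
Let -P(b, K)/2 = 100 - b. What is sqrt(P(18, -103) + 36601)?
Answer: sqrt(36437) ≈ 190.88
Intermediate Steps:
P(b, K) = -200 + 2*b (P(b, K) = -2*(100 - b) = -200 + 2*b)
sqrt(P(18, -103) + 36601) = sqrt((-200 + 2*18) + 36601) = sqrt((-200 + 36) + 36601) = sqrt(-164 + 36601) = sqrt(36437)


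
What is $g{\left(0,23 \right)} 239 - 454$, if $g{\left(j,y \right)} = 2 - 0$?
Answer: $24$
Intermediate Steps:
$g{\left(j,y \right)} = 2$ ($g{\left(j,y \right)} = 2 + 0 = 2$)
$g{\left(0,23 \right)} 239 - 454 = 2 \cdot 239 - 454 = 478 - 454 = 24$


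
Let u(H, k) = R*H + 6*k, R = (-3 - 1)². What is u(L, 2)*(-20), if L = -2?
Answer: 400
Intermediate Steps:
R = 16 (R = (-4)² = 16)
u(H, k) = 6*k + 16*H (u(H, k) = 16*H + 6*k = 6*k + 16*H)
u(L, 2)*(-20) = (6*2 + 16*(-2))*(-20) = (12 - 32)*(-20) = -20*(-20) = 400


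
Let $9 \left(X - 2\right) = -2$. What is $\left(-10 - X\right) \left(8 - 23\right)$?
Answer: $\frac{530}{3} \approx 176.67$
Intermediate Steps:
$X = \frac{16}{9}$ ($X = 2 + \frac{1}{9} \left(-2\right) = 2 - \frac{2}{9} = \frac{16}{9} \approx 1.7778$)
$\left(-10 - X\right) \left(8 - 23\right) = \left(-10 - \frac{16}{9}\right) \left(8 - 23\right) = \left(-10 - \frac{16}{9}\right) \left(-15\right) = \left(- \frac{106}{9}\right) \left(-15\right) = \frac{530}{3}$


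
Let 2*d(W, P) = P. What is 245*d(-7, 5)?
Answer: 1225/2 ≈ 612.50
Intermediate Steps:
d(W, P) = P/2
245*d(-7, 5) = 245*((½)*5) = 245*(5/2) = 1225/2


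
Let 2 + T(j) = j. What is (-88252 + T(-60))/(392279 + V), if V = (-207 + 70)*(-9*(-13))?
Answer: -44157/188125 ≈ -0.23472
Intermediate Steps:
T(j) = -2 + j
V = -16029 (V = -137*117 = -16029)
(-88252 + T(-60))/(392279 + V) = (-88252 + (-2 - 60))/(392279 - 16029) = (-88252 - 62)/376250 = -88314*1/376250 = -44157/188125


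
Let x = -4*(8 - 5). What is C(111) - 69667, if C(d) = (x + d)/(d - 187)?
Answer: -5294791/76 ≈ -69668.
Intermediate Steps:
x = -12 (x = -4*3 = -12)
C(d) = (-12 + d)/(-187 + d) (C(d) = (-12 + d)/(d - 187) = (-12 + d)/(-187 + d))
C(111) - 69667 = (-12 + 111)/(-187 + 111) - 69667 = 99/(-76) - 69667 = -1/76*99 - 69667 = -99/76 - 69667 = -5294791/76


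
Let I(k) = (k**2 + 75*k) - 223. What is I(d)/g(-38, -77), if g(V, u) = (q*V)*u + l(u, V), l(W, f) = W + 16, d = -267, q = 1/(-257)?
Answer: -13117537/18603 ≈ -705.13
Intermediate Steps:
q = -1/257 ≈ -0.0038911
l(W, f) = 16 + W
g(V, u) = 16 + u - V*u/257 (g(V, u) = (-V/257)*u + (16 + u) = -V*u/257 + (16 + u) = 16 + u - V*u/257)
I(k) = -223 + k**2 + 75*k
I(d)/g(-38, -77) = (-223 + (-267)**2 + 75*(-267))/(16 - 77 - 1/257*(-38)*(-77)) = (-223 + 71289 - 20025)/(16 - 77 - 2926/257) = 51041/(-18603/257) = 51041*(-257/18603) = -13117537/18603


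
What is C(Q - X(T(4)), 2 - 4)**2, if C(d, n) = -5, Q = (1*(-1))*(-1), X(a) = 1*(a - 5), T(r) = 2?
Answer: 25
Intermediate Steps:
X(a) = -5 + a (X(a) = 1*(-5 + a) = -5 + a)
Q = 1 (Q = -1*(-1) = 1)
C(Q - X(T(4)), 2 - 4)**2 = (-5)**2 = 25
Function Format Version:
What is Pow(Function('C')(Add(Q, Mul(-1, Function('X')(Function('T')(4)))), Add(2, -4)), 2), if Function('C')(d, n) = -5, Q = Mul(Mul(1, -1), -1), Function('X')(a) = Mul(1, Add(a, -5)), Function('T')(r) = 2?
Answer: 25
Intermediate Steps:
Function('X')(a) = Add(-5, a) (Function('X')(a) = Mul(1, Add(-5, a)) = Add(-5, a))
Q = 1 (Q = Mul(-1, -1) = 1)
Pow(Function('C')(Add(Q, Mul(-1, Function('X')(Function('T')(4)))), Add(2, -4)), 2) = Pow(-5, 2) = 25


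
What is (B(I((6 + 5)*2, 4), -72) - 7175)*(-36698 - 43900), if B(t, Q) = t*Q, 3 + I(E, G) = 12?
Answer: 630518154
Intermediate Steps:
I(E, G) = 9 (I(E, G) = -3 + 12 = 9)
B(t, Q) = Q*t
(B(I((6 + 5)*2, 4), -72) - 7175)*(-36698 - 43900) = (-72*9 - 7175)*(-36698 - 43900) = (-648 - 7175)*(-80598) = -7823*(-80598) = 630518154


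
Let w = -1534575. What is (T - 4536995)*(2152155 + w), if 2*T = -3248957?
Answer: -3805202804130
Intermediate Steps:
T = -3248957/2 (T = (½)*(-3248957) = -3248957/2 ≈ -1.6245e+6)
(T - 4536995)*(2152155 + w) = (-3248957/2 - 4536995)*(2152155 - 1534575) = -12322947/2*617580 = -3805202804130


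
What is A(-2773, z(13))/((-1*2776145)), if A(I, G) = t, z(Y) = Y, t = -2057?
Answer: 2057/2776145 ≈ 0.00074096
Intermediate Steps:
A(I, G) = -2057
A(-2773, z(13))/((-1*2776145)) = -2057/((-1*2776145)) = -2057/(-2776145) = -2057*(-1/2776145) = 2057/2776145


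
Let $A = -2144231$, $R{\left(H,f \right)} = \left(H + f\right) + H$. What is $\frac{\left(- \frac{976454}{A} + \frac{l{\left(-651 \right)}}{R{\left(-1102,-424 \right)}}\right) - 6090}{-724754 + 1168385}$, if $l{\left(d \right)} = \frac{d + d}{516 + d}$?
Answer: $- \frac{772083955865807}{56247255377457930} \approx -0.013727$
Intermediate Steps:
$R{\left(H,f \right)} = f + 2 H$
$l{\left(d \right)} = \frac{2 d}{516 + d}$
$\frac{\left(- \frac{976454}{A} + \frac{l{\left(-651 \right)}}{R{\left(-1102,-424 \right)}}\right) - 6090}{-724754 + 1168385} = \frac{\left(- \frac{976454}{-2144231} + \frac{2 \left(-651\right) \frac{1}{516 - 651}}{-424 + 2 \left(-1102\right)}\right) - 6090}{-724754 + 1168385} = \frac{\left(\left(-976454\right) \left(- \frac{1}{2144231}\right) + \frac{2 \left(-651\right) \frac{1}{-135}}{-424 - 2204}\right) - 6090}{443631} = \left(\left(\frac{976454}{2144231} + \frac{2 \left(-651\right) \left(- \frac{1}{135}\right)}{-2628}\right) - 6090\right) \frac{1}{443631} = \left(\left(\frac{976454}{2144231} + \frac{434}{45} \left(- \frac{1}{2628}\right)\right) - 6090\right) \frac{1}{443631} = \left(\left(\frac{976454}{2144231} - \frac{217}{59130}\right) - 6090\right) \frac{1}{443631} = \left(\frac{57272426893}{126788379030} - 6090\right) \frac{1}{443631} = \left(- \frac{772083955865807}{126788379030}\right) \frac{1}{443631} = - \frac{772083955865807}{56247255377457930}$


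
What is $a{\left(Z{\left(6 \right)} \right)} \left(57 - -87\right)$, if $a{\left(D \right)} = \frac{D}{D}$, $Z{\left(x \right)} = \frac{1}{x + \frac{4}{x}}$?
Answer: $144$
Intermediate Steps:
$a{\left(D \right)} = 1$
$a{\left(Z{\left(6 \right)} \right)} \left(57 - -87\right) = 1 \left(57 - -87\right) = 1 \left(57 + 87\right) = 1 \cdot 144 = 144$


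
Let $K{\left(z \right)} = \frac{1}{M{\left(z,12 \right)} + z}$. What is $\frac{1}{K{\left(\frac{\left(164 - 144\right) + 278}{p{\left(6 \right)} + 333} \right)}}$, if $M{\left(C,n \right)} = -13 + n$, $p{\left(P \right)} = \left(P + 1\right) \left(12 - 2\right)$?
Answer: $- \frac{105}{403} \approx -0.26055$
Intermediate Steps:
$p{\left(P \right)} = 10 + 10 P$ ($p{\left(P \right)} = \left(1 + P\right) 10 = 10 + 10 P$)
$K{\left(z \right)} = \frac{1}{-1 + z}$ ($K{\left(z \right)} = \frac{1}{\left(-13 + 12\right) + z} = \frac{1}{-1 + z}$)
$\frac{1}{K{\left(\frac{\left(164 - 144\right) + 278}{p{\left(6 \right)} + 333} \right)}} = \frac{1}{\frac{1}{-1 + \frac{\left(164 - 144\right) + 278}{\left(10 + 10 \cdot 6\right) + 333}}} = \frac{1}{\frac{1}{-1 + \frac{\left(164 - 144\right) + 278}{\left(10 + 60\right) + 333}}} = \frac{1}{\frac{1}{-1 + \frac{20 + 278}{70 + 333}}} = \frac{1}{\frac{1}{-1 + \frac{298}{403}}} = \frac{1}{\frac{1}{- \frac{105}{403}}} = \frac{1}{- \frac{403}{105}} = - \frac{105}{403}$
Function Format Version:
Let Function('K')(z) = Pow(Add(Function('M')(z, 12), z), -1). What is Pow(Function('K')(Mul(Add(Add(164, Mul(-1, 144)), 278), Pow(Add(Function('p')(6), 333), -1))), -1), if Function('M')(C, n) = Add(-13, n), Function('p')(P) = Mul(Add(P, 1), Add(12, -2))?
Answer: Rational(-105, 403) ≈ -0.26055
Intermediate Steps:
Function('p')(P) = Add(10, Mul(10, P)) (Function('p')(P) = Mul(Add(1, P), 10) = Add(10, Mul(10, P)))
Function('K')(z) = Pow(Add(-1, z), -1) (Function('K')(z) = Pow(Add(Add(-13, 12), z), -1) = Pow(Add(-1, z), -1))
Pow(Function('K')(Mul(Add(Add(164, Mul(-1, 144)), 278), Pow(Add(Function('p')(6), 333), -1))), -1) = Pow(Pow(Add(-1, Mul(Add(Add(164, Mul(-1, 144)), 278), Pow(Add(Add(10, Mul(10, 6)), 333), -1))), -1), -1) = Pow(Pow(Add(-1, Mul(Add(Add(164, -144), 278), Pow(Add(Add(10, 60), 333), -1))), -1), -1) = Pow(Pow(Add(-1, Mul(Add(20, 278), Pow(Add(70, 333), -1))), -1), -1) = Pow(Pow(Add(-1, Mul(298, Pow(403, -1))), -1), -1) = Pow(Pow(Add(-1, Mul(298, Rational(1, 403))), -1), -1) = Pow(Pow(Add(-1, Rational(298, 403)), -1), -1) = Pow(Pow(Rational(-105, 403), -1), -1) = Pow(Rational(-403, 105), -1) = Rational(-105, 403)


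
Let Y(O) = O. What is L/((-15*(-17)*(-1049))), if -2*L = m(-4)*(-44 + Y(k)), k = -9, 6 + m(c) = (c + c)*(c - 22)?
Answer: -5353/267495 ≈ -0.020012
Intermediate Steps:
m(c) = -6 + 2*c*(-22 + c) (m(c) = -6 + (c + c)*(c - 22) = -6 + (2*c)*(-22 + c) = -6 + 2*c*(-22 + c))
L = 5353 (L = -(-6 - 44*(-4) + 2*(-4)²)*(-44 - 9)/2 = -(-6 + 176 + 2*16)*(-53)/2 = -(-6 + 176 + 32)*(-53)/2 = -101*(-53) = -½*(-10706) = 5353)
L/((-15*(-17)*(-1049))) = 5353/((-15*(-17)*(-1049))) = 5353/((255*(-1049))) = 5353/(-267495) = 5353*(-1/267495) = -5353/267495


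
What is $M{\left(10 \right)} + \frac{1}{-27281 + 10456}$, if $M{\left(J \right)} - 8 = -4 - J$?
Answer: $- \frac{100951}{16825} \approx -6.0001$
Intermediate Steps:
$M{\left(J \right)} = 4 - J$ ($M{\left(J \right)} = 8 - \left(4 + J\right) = 4 - J$)
$M{\left(10 \right)} + \frac{1}{-27281 + 10456} = \left(4 - 10\right) + \frac{1}{-27281 + 10456} = \left(4 - 10\right) + \frac{1}{-16825} = -6 - \frac{1}{16825} = - \frac{100951}{16825}$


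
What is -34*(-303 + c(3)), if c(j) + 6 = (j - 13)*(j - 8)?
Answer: 8806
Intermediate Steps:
c(j) = -6 + (-13 + j)*(-8 + j) (c(j) = -6 + (j - 13)*(j - 8) = -6 + (-13 + j)*(-8 + j))
-34*(-303 + c(3)) = -34*(-303 + (98 + 3² - 21*3)) = -34*(-303 + (98 + 9 - 63)) = -34*(-303 + 44) = -34*(-259) = 8806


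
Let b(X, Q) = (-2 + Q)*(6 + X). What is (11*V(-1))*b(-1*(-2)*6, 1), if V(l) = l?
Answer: 198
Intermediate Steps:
(11*V(-1))*b(-1*(-2)*6, 1) = (11*(-1))*(-12 - 2*(-1*(-2))*6 + 6*1 + 1*(-1*(-2)*6)) = -11*(-12 - 4*6 + 6 + 1*(2*6)) = -11*(-12 - 2*12 + 6 + 1*12) = -11*(-12 - 24 + 6 + 12) = -11*(-18) = 198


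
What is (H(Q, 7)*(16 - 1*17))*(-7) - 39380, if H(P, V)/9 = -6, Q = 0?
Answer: -39758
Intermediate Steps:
H(P, V) = -54 (H(P, V) = 9*(-6) = -54)
(H(Q, 7)*(16 - 1*17))*(-7) - 39380 = -54*(16 - 1*17)*(-7) - 39380 = -54*(16 - 17)*(-7) - 39380 = -54*(-1)*(-7) - 39380 = 54*(-7) - 39380 = -378 - 39380 = -39758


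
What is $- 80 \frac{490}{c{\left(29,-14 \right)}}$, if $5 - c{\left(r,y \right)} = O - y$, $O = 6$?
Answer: $\frac{7840}{3} \approx 2613.3$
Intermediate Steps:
$c{\left(r,y \right)} = -1 + y$ ($c{\left(r,y \right)} = 5 - \left(6 - y\right) = 5 + \left(-6 + y\right) = -1 + y$)
$- 80 \frac{490}{c{\left(29,-14 \right)}} = - 80 \frac{490}{-1 - 14} = - 80 \frac{490}{-15} = - 80 \cdot 490 \left(- \frac{1}{15}\right) = \left(-80\right) \left(- \frac{98}{3}\right) = \frac{7840}{3}$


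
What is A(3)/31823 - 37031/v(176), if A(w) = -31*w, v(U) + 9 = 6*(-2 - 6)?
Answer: 62022748/95469 ≈ 649.66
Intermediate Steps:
v(U) = -57 (v(U) = -9 + 6*(-2 - 6) = -9 + 6*(-8) = -9 - 48 = -57)
A(3)/31823 - 37031/v(176) = -31*3/31823 - 37031/(-57) = -93*1/31823 - 37031*(-1/57) = -93/31823 + 1949/3 = 62022748/95469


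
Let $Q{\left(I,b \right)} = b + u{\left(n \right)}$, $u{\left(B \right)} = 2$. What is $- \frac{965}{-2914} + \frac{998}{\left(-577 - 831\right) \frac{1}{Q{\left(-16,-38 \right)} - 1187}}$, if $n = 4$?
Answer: $\frac{889513269}{1025728} \approx 867.2$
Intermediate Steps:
$Q{\left(I,b \right)} = 2 + b$ ($Q{\left(I,b \right)} = b + 2 = 2 + b$)
$- \frac{965}{-2914} + \frac{998}{\left(-577 - 831\right) \frac{1}{Q{\left(-16,-38 \right)} - 1187}} = - \frac{965}{-2914} + \frac{998}{\left(-577 - 831\right) \frac{1}{\left(2 - 38\right) - 1187}} = \left(-965\right) \left(- \frac{1}{2914}\right) + \frac{998}{\left(-1408\right) \frac{1}{-36 - 1187}} = \frac{965}{2914} + \frac{998}{\left(-1408\right) \frac{1}{-1223}} = \frac{965}{2914} + \frac{998}{\left(-1408\right) \left(- \frac{1}{1223}\right)} = \frac{965}{2914} + \frac{998}{\frac{1408}{1223}} = \frac{965}{2914} + 998 \cdot \frac{1223}{1408} = \frac{965}{2914} + \frac{610277}{704} = \frac{889513269}{1025728}$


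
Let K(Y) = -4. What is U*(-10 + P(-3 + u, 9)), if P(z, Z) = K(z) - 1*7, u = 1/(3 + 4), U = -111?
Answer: 2331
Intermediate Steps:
u = ⅐ (u = 1/7 = ⅐ ≈ 0.14286)
P(z, Z) = -11 (P(z, Z) = -4 - 1*7 = -4 - 7 = -11)
U*(-10 + P(-3 + u, 9)) = -111*(-10 - 11) = -111*(-21) = 2331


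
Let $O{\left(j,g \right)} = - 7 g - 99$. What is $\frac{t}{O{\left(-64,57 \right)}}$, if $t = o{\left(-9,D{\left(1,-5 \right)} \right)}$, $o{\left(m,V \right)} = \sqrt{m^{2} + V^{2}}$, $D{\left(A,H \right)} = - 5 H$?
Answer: $- \frac{\sqrt{706}}{498} \approx -0.053355$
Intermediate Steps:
$O{\left(j,g \right)} = -99 - 7 g$
$o{\left(m,V \right)} = \sqrt{V^{2} + m^{2}}$
$t = \sqrt{706}$ ($t = \sqrt{\left(\left(-5\right) \left(-5\right)\right)^{2} + \left(-9\right)^{2}} = \sqrt{25^{2} + 81} = \sqrt{625 + 81} = \sqrt{706} \approx 26.571$)
$\frac{t}{O{\left(-64,57 \right)}} = \frac{\sqrt{706}}{-99 - 399} = \frac{\sqrt{706}}{-498} = \sqrt{706} \left(- \frac{1}{498}\right) = - \frac{\sqrt{706}}{498}$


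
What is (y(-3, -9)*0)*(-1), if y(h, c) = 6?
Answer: 0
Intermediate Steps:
(y(-3, -9)*0)*(-1) = (6*0)*(-1) = 0*(-1) = 0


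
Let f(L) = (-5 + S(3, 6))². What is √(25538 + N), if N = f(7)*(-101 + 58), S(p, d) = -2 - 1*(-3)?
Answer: 5*√994 ≈ 157.64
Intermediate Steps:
S(p, d) = 1 (S(p, d) = -2 + 3 = 1)
f(L) = 16 (f(L) = (-5 + 1)² = (-4)² = 16)
N = -688 (N = 16*(-101 + 58) = 16*(-43) = -688)
√(25538 + N) = √(25538 - 688) = √24850 = 5*√994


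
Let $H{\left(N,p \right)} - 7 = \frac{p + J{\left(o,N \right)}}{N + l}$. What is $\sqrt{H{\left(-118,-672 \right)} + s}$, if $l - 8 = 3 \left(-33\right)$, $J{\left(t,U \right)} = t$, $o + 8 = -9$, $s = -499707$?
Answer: $\frac{i \sqrt{21827251699}}{209} \approx 706.89 i$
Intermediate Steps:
$o = -17$ ($o = -8 - 9 = -17$)
$l = -91$ ($l = 8 + 3 \left(-33\right) = 8 - 99 = -91$)
$H{\left(N,p \right)} = 7 + \frac{-17 + p}{-91 + N}$ ($H{\left(N,p \right)} = 7 + \frac{p - 17}{N - 91} = 7 + \frac{-17 + p}{-91 + N}$)
$\sqrt{H{\left(-118,-672 \right)} + s} = \sqrt{\frac{-654 - 672 + 7 \left(-118\right)}{-91 - 118} - 499707} = \sqrt{\frac{-654 - 672 - 826}{-209} - 499707} = \sqrt{\left(- \frac{1}{209}\right) \left(-2152\right) - 499707} = \sqrt{\frac{2152}{209} - 499707} = \sqrt{- \frac{104436611}{209}} = \frac{i \sqrt{21827251699}}{209}$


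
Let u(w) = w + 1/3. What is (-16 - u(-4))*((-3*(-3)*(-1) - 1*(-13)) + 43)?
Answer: -1739/3 ≈ -579.67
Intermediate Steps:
u(w) = ⅓ + w (u(w) = w + 1*(⅓) = w + ⅓ = ⅓ + w)
(-16 - u(-4))*((-3*(-3)*(-1) - 1*(-13)) + 43) = (-16 - (⅓ - 4))*((-3*(-3)*(-1) - 1*(-13)) + 43) = (-16 - 1*(-11/3))*((9*(-1) + 13) + 43) = (-16 + 11/3)*((-9 + 13) + 43) = -37*(4 + 43)/3 = -37/3*47 = -1739/3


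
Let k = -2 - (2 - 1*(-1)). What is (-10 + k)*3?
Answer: -45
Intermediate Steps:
k = -5 (k = -2 - (2 + 1) = -2 - 1*3 = -2 - 3 = -5)
(-10 + k)*3 = (-10 - 5)*3 = -15*3 = -45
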